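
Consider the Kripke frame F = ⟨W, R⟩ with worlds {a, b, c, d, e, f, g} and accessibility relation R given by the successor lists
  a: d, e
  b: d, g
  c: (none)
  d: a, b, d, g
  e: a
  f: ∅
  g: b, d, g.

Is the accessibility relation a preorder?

No

Reflexive: no — a is not related to itself.
Transitive: no — a R d and d R b, but not a R b.
So R is not a preorder.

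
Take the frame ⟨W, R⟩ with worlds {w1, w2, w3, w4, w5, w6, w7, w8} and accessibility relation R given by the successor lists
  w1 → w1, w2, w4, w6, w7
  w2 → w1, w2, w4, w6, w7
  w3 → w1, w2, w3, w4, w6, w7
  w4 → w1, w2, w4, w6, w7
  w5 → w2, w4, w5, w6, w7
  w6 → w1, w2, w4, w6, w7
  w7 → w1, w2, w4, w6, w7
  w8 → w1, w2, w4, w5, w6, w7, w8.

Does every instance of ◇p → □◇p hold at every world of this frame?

No

Axiom 5 corresponds to the accessibility relation being Euclidean.
Euclidean: no — w8 R w1 and w8 R w5, but not w1 R w5.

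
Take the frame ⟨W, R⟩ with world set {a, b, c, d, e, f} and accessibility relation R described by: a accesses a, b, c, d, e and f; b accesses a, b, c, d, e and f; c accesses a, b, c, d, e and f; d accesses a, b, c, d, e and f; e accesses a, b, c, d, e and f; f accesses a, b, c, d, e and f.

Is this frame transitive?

Yes

Transitive: yes — every two-step R-path is closed by a direct edge.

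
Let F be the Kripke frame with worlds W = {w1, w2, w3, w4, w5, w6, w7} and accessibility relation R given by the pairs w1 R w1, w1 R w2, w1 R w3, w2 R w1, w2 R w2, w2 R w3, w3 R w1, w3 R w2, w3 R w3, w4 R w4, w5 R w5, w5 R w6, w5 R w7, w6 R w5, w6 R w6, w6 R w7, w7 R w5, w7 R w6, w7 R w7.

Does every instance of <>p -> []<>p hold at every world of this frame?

Yes

By correspondence theory, 5 is valid on a frame iff R is Euclidean.
Euclidean: yes — any two successors of a common world are R-related.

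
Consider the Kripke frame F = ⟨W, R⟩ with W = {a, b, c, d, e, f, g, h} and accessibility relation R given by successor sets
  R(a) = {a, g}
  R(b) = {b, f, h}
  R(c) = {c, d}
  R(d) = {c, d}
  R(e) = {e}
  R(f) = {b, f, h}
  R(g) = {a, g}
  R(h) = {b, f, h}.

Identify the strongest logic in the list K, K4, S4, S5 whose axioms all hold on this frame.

S5

Transitive (axiom 4): yes — every two-step R-path is closed by a direct edge.
Reflexive (axiom T): yes — every world is R-related to itself.
Euclidean (axiom 5): yes — any two successors of a common world are R-related.
So F validates K, K4, S4, S5. The strongest is S5.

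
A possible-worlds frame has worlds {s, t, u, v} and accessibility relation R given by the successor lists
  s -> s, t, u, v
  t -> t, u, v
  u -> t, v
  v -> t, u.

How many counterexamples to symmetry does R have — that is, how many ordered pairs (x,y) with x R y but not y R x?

3

Enumerating: (s,t), (s,u), (s,v).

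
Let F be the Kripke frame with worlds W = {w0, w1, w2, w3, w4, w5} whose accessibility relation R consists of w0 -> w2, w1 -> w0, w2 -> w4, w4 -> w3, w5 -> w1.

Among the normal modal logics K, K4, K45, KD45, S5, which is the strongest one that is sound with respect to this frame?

Transitive (axiom 4): no — w0 R w2 and w2 R w4, but not w0 R w4.
Euclidean (axiom 5): no — w0 R w2 and w0 R w2, but not w2 R w2.
Serial (axiom D): no — w3 has no R-successor.
Reflexive (axiom T): no — w0 is not related to itself.
So F validates K; K4 would additionally require R to be transitive. The strongest is K.

K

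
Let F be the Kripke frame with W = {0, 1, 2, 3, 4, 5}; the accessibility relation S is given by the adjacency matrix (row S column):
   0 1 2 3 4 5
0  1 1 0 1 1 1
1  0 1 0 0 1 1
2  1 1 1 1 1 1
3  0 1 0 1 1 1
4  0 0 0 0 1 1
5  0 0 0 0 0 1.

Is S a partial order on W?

Yes

Reflexive: yes — every world is S-related to itself.
Transitive: yes — every two-step S-path is closed by a direct edge.
Antisymmetric: yes — no distinct pair is related both ways.
So S is a partial order.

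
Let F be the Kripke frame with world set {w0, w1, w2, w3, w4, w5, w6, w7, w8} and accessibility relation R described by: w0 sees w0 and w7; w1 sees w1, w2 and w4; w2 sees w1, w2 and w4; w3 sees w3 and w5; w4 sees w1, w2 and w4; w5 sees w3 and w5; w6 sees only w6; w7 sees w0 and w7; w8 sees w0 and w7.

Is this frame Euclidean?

Yes

Euclidean: yes — any two successors of a common world are R-related.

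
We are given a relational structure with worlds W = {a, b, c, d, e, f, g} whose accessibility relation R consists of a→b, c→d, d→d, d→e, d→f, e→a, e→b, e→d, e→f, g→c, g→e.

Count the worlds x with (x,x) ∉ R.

6

Enumerating: a, b, c, e, f, g.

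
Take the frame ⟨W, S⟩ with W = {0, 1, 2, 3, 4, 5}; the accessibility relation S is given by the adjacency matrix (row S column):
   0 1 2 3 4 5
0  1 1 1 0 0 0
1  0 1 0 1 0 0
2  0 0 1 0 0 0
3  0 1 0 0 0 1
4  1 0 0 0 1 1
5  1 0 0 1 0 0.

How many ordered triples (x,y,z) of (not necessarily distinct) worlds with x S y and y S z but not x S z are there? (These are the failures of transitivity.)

Enumerating: (0,1,3), (1,3,5), (3,1,3), (3,5,0), (3,5,3), (4,0,1), (4,0,2), (4,5,3), (5,0,1), (5,0,2), (5,3,1), (5,3,5).

12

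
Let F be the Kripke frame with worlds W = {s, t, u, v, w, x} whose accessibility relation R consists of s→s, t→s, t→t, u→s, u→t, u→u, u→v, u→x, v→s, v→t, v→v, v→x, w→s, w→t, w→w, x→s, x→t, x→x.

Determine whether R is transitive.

Yes

Transitive: yes — every two-step R-path is closed by a direct edge.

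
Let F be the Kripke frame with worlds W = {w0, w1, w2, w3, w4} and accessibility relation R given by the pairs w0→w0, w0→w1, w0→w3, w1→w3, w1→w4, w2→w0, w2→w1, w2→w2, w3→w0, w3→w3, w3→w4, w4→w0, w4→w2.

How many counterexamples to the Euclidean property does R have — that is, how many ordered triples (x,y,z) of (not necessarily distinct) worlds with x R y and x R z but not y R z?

13

Enumerating: (w0,w1,w0), (w0,w1,w1), (w0,w3,w1), (w1,w4,w3), (w1,w4,w4), (w2,w0,w2), (w2,w1,w0), (w2,w1,w1), (w2,w1,w2), (w3,w0,w4), (w3,w4,w3), (w3,w4,w4), (w4,w0,w2).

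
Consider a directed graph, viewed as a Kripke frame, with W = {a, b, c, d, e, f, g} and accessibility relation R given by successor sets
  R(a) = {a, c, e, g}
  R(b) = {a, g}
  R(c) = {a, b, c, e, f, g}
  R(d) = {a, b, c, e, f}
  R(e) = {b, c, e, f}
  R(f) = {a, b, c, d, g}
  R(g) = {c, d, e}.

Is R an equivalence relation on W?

Reflexive: no — b is not related to itself.
Symmetric: no — a R e but not e R a.
Transitive: no — a R c and c R b, but not a R b.
So R is not an equivalence relation.

No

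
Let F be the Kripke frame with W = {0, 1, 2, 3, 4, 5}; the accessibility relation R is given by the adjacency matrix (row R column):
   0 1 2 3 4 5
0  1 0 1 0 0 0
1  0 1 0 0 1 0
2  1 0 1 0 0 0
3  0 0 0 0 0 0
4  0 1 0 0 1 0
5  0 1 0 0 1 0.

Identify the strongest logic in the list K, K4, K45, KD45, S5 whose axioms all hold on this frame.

K45

Transitive (axiom 4): yes — every two-step R-path is closed by a direct edge.
Euclidean (axiom 5): yes — any two successors of a common world are R-related.
Serial (axiom D): no — 3 has no R-successor.
Reflexive (axiom T): no — 3 is not related to itself.
So F validates K, K4, K45; KD45 would additionally require R to be serial. The strongest is K45.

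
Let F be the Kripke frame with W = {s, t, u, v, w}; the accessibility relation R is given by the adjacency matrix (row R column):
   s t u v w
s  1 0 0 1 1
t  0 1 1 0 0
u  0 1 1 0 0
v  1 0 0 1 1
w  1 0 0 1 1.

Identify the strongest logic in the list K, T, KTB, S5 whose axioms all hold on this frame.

S5

Reflexive (axiom T): yes — every world is R-related to itself.
Symmetric (axiom B): yes — every pair in R has its reverse in R.
Euclidean (axiom 5): yes — any two successors of a common world are R-related.
So F validates K, T, KTB, S5. The strongest is S5.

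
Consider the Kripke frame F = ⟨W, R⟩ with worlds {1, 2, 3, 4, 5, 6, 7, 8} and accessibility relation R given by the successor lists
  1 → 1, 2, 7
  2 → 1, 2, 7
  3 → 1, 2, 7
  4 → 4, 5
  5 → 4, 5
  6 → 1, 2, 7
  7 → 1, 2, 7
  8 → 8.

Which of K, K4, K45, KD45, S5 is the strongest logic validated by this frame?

KD45

Transitive (axiom 4): yes — every two-step R-path is closed by a direct edge.
Euclidean (axiom 5): yes — any two successors of a common world are R-related.
Serial (axiom D): yes — every world has a successor (e.g. 1 R 1).
Reflexive (axiom T): no — 3 is not related to itself.
So F validates K, K4, K45, KD45; S5 would additionally require R to be reflexive. The strongest is KD45.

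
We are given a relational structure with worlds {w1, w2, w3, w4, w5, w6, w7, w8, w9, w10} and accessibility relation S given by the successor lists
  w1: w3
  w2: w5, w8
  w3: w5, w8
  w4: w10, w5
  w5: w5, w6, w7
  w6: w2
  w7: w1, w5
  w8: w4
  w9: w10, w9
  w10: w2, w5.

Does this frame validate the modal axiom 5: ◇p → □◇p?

No

By correspondence theory, 5 is valid on a frame iff S is Euclidean.
Euclidean: no — w10 S w5 and w10 S w2, but not w5 S w2.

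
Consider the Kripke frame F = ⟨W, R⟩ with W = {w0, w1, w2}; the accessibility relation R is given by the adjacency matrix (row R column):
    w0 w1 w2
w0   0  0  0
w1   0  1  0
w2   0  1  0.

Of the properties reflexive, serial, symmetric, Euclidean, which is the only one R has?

Reflexive: no — w0 is not related to itself.
Serial: no — w0 has no R-successor.
Symmetric: no — w2 R w1 but not w1 R w2.
Euclidean: yes — any two successors of a common world are R-related.
Only Euclidean holds.

Euclidean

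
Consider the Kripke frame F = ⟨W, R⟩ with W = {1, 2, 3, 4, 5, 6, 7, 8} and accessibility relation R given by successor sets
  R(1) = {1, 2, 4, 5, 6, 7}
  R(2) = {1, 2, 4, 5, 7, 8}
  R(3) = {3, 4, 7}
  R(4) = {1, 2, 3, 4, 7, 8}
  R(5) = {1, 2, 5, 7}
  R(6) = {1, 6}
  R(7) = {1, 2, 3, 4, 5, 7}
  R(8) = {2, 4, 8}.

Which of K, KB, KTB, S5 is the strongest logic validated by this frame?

Symmetric (axiom B): yes — every pair in R has its reverse in R.
Reflexive (axiom T): yes — every world is R-related to itself.
Euclidean (axiom 5): no — 1 R 2 and 1 R 6, but not 2 R 6.
So F validates K, KB, KTB; S5 would additionally require R to be Euclidean. The strongest is KTB.

KTB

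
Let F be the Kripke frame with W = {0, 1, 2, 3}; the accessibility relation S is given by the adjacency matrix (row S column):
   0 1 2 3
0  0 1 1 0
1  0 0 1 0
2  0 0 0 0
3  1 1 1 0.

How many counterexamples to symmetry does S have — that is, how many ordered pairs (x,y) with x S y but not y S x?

Enumerating: (0,1), (0,2), (1,2), (3,0), (3,1), (3,2).

6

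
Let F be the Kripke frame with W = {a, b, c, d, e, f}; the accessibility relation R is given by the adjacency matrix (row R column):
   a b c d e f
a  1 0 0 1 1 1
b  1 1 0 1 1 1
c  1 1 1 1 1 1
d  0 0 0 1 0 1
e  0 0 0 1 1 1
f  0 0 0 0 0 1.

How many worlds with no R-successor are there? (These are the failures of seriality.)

0

R is serial; there are no such worlds.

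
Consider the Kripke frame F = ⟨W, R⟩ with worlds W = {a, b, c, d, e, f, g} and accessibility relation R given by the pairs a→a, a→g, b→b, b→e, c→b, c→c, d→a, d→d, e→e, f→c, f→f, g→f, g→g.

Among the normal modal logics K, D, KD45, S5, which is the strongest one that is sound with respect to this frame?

Serial (axiom D): yes — every world has a successor (e.g. a R a).
Transitive (axiom 4): no — a R g and g R f, but not a R f.
Euclidean (axiom 5): no — a R g and a R a, but not g R a.
Reflexive (axiom T): yes — every world is R-related to itself.
So F validates K, D; KD45 would additionally require R to be Euclidean and transitive. The strongest is D.

D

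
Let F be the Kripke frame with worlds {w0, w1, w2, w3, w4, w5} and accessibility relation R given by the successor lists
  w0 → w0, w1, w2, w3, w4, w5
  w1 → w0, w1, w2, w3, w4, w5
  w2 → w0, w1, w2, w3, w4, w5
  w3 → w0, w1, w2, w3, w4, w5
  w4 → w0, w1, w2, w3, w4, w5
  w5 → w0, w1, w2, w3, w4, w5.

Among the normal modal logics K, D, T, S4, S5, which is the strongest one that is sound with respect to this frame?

S5

Serial (axiom D): yes — every world has a successor (e.g. w0 R w0).
Reflexive (axiom T): yes — every world is R-related to itself.
Transitive (axiom 4): yes — every two-step R-path is closed by a direct edge.
Euclidean (axiom 5): yes — any two successors of a common world are R-related.
So F validates K, D, T, S4, S5. The strongest is S5.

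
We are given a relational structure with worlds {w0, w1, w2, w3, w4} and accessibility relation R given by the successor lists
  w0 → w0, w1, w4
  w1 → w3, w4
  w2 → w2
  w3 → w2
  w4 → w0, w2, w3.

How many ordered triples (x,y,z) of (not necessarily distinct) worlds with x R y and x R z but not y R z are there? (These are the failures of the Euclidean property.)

Enumerating: (w0,w1,w0), (w0,w1,w1), (w0,w4,w1), (w0,w4,w4), (w1,w3,w3), (w1,w3,w4), (w1,w4,w4), (w4,w0,w2), (w4,w0,w3), (w4,w2,w0), (w4,w2,w3), (w4,w3,w0), (w4,w3,w3).

13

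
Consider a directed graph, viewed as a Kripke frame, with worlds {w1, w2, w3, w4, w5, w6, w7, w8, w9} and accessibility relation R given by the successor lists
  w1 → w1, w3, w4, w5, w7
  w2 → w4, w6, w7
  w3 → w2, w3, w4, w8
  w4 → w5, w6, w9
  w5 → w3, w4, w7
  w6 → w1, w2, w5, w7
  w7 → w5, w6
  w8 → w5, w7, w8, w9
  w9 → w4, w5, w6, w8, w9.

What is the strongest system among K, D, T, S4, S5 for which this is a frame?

Serial (axiom D): yes — every world has a successor (e.g. w1 R w1).
Reflexive (axiom T): no — w2 is not related to itself.
Transitive (axiom 4): no — w1 R w3 and w3 R w2, but not w1 R w2.
Euclidean (axiom 5): no — w1 R w3 and w1 R w5, but not w3 R w5.
So F validates K, D; T would additionally require R to be reflexive. The strongest is D.

D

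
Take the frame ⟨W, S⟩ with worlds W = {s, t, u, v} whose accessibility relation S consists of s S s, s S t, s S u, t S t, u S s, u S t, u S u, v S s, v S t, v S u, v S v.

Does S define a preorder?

Reflexive: yes — every world is S-related to itself.
Transitive: yes — every two-step S-path is closed by a direct edge.
So S is a preorder.

Yes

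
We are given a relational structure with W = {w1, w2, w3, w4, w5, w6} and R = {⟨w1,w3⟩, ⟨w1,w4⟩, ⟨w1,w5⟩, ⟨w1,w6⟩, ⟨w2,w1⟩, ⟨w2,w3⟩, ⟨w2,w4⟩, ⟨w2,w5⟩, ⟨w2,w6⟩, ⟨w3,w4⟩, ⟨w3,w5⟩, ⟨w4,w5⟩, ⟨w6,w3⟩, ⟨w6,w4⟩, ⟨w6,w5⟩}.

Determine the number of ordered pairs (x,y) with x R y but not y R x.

Enumerating: (w1,w3), (w1,w4), (w1,w5), (w1,w6), (w2,w1), (w2,w3), (w2,w4), (w2,w5), (w2,w6), (w3,w4), (w3,w5), (w4,w5), (w6,w3), (w6,w4), (w6,w5).

15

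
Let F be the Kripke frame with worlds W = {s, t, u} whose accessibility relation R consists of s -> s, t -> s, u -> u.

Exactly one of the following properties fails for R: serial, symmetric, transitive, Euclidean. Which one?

symmetric

Serial: yes — every world has a successor (e.g. s R s).
Symmetric: no — t R s but not s R t.
Transitive: yes — every two-step R-path is closed by a direct edge.
Euclidean: yes — any two successors of a common world are R-related.
Only symmetric fails.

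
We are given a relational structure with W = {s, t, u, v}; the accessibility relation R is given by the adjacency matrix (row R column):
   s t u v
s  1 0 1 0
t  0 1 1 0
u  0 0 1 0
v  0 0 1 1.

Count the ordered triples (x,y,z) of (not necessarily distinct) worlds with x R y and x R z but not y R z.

Enumerating: (s,u,s), (t,u,t), (v,u,v).

3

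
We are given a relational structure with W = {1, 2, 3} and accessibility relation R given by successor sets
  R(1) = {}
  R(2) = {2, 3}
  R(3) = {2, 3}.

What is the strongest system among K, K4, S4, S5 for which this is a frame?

Transitive (axiom 4): yes — every two-step R-path is closed by a direct edge.
Reflexive (axiom T): no — 1 is not related to itself.
Euclidean (axiom 5): yes — any two successors of a common world are R-related.
So F validates K, K4; S4 would additionally require R to be reflexive. The strongest is K4.

K4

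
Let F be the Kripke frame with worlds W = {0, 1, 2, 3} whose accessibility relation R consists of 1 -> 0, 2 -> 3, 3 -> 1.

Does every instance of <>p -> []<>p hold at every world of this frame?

No

By correspondence theory, 5 is valid on a frame iff R is Euclidean.
Euclidean: no — 1 R 0 and 1 R 0, but not 0 R 0.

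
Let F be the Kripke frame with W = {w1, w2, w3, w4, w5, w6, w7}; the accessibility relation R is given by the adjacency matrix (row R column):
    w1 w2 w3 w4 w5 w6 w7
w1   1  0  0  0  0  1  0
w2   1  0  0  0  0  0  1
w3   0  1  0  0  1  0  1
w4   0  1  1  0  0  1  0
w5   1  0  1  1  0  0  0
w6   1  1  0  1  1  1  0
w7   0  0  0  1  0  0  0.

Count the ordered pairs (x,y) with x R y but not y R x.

Enumerating: (w2,w1), (w2,w7), (w3,w2), (w3,w7), (w4,w2), (w4,w3), (w5,w1), (w5,w4), (w6,w2), (w6,w5), (w7,w4).

11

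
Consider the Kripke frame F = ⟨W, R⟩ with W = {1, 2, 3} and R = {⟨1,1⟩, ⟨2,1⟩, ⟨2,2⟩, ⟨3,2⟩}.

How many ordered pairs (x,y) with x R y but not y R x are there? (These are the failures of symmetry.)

2

Enumerating: (2,1), (3,2).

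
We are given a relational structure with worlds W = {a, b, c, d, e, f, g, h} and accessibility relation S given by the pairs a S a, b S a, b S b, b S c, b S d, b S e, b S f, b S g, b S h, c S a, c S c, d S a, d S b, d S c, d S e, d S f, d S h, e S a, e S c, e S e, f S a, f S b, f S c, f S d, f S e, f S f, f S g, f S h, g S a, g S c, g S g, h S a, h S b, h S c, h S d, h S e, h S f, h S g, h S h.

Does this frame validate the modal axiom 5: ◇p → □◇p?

No

By correspondence theory, 5 is valid on a frame iff S is Euclidean.
Euclidean: no — b S a and b S c, but not a S c.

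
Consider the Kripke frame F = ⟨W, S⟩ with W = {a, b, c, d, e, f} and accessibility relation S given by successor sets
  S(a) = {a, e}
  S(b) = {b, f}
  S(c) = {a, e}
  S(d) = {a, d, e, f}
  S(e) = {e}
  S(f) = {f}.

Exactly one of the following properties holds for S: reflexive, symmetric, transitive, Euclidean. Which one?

Reflexive: no — c is not related to itself.
Symmetric: no — a S e but not e S a.
Transitive: yes — every two-step S-path is closed by a direct edge.
Euclidean: no — c S e and c S a, but not e S a.
Only transitive holds.

transitive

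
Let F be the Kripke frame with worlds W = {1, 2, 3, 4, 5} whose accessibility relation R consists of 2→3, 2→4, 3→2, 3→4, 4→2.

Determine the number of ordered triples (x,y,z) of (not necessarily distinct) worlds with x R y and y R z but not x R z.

5

Enumerating: (2,3,2), (2,4,2), (3,2,3), (4,2,3), (4,2,4).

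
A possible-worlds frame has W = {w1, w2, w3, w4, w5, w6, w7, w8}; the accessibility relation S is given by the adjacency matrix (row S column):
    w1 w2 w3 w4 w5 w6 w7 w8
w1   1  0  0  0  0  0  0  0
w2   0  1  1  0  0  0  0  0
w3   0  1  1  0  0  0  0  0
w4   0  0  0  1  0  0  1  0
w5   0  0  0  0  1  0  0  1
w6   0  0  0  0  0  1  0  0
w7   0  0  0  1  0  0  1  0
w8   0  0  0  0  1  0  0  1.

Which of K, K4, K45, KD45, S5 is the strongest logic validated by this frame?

S5

Transitive (axiom 4): yes — every two-step S-path is closed by a direct edge.
Euclidean (axiom 5): yes — any two successors of a common world are S-related.
Serial (axiom D): yes — every world has a successor (e.g. w1 S w1).
Reflexive (axiom T): yes — every world is S-related to itself.
So F validates K, K4, K45, KD45, S5. The strongest is S5.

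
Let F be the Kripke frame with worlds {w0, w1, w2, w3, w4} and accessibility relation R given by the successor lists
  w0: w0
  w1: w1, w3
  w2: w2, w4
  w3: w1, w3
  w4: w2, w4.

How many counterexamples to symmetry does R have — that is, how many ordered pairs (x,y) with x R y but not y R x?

0

R is symmetric; there are no such tuples.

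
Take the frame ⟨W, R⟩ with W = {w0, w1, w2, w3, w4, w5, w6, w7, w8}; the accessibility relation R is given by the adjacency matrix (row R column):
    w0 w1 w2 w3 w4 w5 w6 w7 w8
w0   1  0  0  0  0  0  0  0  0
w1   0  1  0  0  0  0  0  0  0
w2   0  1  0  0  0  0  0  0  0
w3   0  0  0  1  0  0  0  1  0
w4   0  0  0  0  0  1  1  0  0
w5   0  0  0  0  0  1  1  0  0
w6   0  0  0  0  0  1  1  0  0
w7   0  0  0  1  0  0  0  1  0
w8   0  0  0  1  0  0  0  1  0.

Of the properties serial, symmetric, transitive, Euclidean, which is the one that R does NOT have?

symmetric

Serial: yes — every world has a successor (e.g. w0 R w0).
Symmetric: no — w2 R w1 but not w1 R w2.
Transitive: yes — every two-step R-path is closed by a direct edge.
Euclidean: yes — any two successors of a common world are R-related.
Only symmetric fails.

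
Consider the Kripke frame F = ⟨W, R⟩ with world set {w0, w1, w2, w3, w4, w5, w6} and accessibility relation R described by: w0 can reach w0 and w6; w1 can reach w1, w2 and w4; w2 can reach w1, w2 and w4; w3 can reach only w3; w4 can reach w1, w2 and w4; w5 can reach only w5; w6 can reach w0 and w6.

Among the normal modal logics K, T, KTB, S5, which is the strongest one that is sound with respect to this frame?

Reflexive (axiom T): yes — every world is R-related to itself.
Symmetric (axiom B): yes — every pair in R has its reverse in R.
Euclidean (axiom 5): yes — any two successors of a common world are R-related.
So F validates K, T, KTB, S5. The strongest is S5.

S5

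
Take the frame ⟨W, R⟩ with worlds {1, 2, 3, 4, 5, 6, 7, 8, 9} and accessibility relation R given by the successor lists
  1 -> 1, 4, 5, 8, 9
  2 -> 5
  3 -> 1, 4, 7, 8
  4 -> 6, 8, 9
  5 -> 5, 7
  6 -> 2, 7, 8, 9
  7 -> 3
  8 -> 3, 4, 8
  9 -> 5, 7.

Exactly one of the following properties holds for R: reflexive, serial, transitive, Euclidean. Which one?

Reflexive: no — 2 is not related to itself.
Serial: yes — every world has a successor (e.g. 1 R 1).
Transitive: no — 1 R 4 and 4 R 6, but not 1 R 6.
Euclidean: no — 1 R 4 and 1 R 5, but not 4 R 5.
Only serial holds.

serial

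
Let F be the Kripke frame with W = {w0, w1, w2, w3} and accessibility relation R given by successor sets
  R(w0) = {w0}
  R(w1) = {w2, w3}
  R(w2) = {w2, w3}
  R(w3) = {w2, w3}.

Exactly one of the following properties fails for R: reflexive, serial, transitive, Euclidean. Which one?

Reflexive: no — w1 is not related to itself.
Serial: yes — every world has a successor (e.g. w0 R w0).
Transitive: yes — every two-step R-path is closed by a direct edge.
Euclidean: yes — any two successors of a common world are R-related.
Only reflexive fails.

reflexive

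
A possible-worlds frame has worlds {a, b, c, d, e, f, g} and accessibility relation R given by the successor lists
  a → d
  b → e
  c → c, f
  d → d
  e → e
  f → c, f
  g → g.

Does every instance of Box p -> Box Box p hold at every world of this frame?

Axiom 4 corresponds to the accessibility relation being transitive.
Transitive: yes — every two-step R-path is closed by a direct edge.

Yes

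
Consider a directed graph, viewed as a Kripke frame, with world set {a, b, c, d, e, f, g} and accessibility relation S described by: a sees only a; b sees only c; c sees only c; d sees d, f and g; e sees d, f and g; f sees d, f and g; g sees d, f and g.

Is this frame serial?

Yes

Serial: yes — every world has a successor (e.g. a S a).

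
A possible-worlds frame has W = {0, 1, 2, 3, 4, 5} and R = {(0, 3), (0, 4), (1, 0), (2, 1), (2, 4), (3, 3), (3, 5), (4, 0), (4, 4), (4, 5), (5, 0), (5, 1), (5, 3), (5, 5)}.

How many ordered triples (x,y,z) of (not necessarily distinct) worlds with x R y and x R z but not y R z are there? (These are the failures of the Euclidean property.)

Enumerating: (0,3,4), (0,4,3), (1,0,0), (2,1,1), (2,1,4), (2,4,1), (4,0,0), (4,0,5), (4,5,4), (5,0,0), (5,0,1), (5,0,5), (5,1,1), (5,1,3), (5,1,5), (5,3,0), (5,3,1).

17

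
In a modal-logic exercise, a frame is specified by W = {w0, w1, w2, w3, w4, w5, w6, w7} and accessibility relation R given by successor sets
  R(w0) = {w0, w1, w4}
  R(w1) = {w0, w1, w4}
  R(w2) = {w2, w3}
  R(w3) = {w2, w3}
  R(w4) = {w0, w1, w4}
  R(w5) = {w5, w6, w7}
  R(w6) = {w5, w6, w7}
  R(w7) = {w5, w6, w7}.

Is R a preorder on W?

Reflexive: yes — every world is R-related to itself.
Transitive: yes — every two-step R-path is closed by a direct edge.
So R is a preorder.

Yes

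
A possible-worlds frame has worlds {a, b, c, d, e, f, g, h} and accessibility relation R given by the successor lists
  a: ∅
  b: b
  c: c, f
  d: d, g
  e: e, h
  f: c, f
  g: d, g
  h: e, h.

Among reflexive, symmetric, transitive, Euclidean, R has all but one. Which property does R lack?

Reflexive: no — a is not related to itself.
Symmetric: yes — every pair in R has its reverse in R.
Transitive: yes — every two-step R-path is closed by a direct edge.
Euclidean: yes — any two successors of a common world are R-related.
Only reflexive fails.

reflexive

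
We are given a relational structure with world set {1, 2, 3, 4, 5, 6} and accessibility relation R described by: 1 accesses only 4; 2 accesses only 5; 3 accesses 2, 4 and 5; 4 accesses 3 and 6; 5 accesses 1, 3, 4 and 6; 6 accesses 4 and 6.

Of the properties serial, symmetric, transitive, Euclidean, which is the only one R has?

serial

Serial: yes — every world has a successor (e.g. 1 R 4).
Symmetric: no — 1 R 4 but not 4 R 1.
Transitive: no — 1 R 4 and 4 R 3, but not 1 R 3.
Euclidean: no — 3 R 2 and 3 R 4, but not 2 R 4.
Only serial holds.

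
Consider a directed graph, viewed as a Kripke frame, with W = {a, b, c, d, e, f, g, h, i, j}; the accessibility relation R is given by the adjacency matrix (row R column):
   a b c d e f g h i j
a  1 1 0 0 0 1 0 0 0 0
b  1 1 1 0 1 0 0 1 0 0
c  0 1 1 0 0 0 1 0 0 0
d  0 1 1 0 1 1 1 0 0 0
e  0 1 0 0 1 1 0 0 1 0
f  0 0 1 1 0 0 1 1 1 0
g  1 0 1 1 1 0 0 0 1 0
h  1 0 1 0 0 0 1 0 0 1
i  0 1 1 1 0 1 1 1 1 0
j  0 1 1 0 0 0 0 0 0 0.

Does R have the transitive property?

No

Transitive: no — a R b and b R c, but not a R c.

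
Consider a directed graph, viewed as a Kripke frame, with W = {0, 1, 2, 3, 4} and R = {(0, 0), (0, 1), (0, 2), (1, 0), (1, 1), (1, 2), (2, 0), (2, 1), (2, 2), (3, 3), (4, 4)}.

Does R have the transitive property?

Yes

Transitive: yes — every two-step R-path is closed by a direct edge.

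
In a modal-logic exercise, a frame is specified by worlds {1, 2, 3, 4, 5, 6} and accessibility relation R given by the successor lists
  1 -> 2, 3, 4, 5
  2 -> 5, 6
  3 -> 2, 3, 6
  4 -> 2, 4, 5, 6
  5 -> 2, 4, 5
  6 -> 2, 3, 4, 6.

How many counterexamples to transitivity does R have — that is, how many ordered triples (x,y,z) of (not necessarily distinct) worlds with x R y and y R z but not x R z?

15

Enumerating: (1,2,6), (1,3,6), (1,4,6), (2,5,2), (2,5,4), (2,6,2), (2,6,3), (2,6,4), (3,2,5), (3,6,4), (4,6,3), (5,2,6), (5,4,6), (6,2,5), (6,4,5).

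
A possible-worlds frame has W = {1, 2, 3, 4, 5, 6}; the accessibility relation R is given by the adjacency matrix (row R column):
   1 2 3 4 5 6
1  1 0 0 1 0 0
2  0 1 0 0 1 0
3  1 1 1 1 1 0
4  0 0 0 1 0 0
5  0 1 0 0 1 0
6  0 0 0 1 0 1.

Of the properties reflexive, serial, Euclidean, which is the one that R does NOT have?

Euclidean

Reflexive: yes — every world is R-related to itself.
Serial: yes — every world has a successor (e.g. 1 R 1).
Euclidean: no — 3 R 1 and 3 R 2, but not 1 R 2.
Only Euclidean fails.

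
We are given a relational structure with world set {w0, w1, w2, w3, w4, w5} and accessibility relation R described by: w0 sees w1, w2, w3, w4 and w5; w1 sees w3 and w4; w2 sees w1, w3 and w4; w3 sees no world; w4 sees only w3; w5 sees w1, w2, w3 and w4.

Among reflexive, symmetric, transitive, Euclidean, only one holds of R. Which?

Reflexive: no — w0 is not related to itself.
Symmetric: no — w0 R w1 but not w1 R w0.
Transitive: yes — every two-step R-path is closed by a direct edge.
Euclidean: no — w0 R w1 and w0 R w2, but not w1 R w2.
Only transitive holds.

transitive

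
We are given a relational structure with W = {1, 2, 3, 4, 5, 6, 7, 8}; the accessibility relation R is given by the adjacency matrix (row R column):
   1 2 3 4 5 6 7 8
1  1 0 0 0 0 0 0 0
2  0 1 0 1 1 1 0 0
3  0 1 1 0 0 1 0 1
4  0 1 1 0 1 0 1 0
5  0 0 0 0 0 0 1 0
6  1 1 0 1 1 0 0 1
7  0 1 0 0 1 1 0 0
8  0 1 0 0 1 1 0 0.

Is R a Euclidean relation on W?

No

Euclidean: no — 2 R 4 and 2 R 6, but not 4 R 6.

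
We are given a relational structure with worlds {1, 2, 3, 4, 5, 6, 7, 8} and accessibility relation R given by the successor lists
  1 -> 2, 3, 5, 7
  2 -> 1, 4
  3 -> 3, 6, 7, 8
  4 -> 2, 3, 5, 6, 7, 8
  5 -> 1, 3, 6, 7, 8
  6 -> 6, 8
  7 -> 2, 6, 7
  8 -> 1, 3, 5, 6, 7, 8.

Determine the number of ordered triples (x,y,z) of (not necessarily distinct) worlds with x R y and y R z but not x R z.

38

Enumerating: (1,2,1), (1,2,4), (1,3,6), (1,3,8), (1,5,1), (1,5,6), (1,5,8), (1,7,6), (2,1,2), (2,1,3), (2,1,5), (2,1,7), … and 26 more.
Total: 38.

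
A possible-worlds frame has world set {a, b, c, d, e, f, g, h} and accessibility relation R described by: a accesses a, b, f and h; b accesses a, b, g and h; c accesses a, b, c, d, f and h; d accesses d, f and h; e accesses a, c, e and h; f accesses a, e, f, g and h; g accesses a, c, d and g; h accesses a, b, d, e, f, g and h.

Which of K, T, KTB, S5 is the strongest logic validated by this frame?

T

Reflexive (axiom T): yes — every world is R-related to itself.
Symmetric (axiom B): no — b R g but not g R b.
Euclidean (axiom 5): no — a R b and a R f, but not b R f.
So F validates K, T; KTB would additionally require R to be symmetric. The strongest is T.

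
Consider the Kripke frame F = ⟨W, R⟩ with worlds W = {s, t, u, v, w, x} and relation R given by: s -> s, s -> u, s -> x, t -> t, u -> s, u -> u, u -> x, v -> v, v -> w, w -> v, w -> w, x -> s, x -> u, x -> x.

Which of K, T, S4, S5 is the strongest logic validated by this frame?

Reflexive (axiom T): yes — every world is R-related to itself.
Transitive (axiom 4): yes — every two-step R-path is closed by a direct edge.
Euclidean (axiom 5): yes — any two successors of a common world are R-related.
So F validates K, T, S4, S5. The strongest is S5.

S5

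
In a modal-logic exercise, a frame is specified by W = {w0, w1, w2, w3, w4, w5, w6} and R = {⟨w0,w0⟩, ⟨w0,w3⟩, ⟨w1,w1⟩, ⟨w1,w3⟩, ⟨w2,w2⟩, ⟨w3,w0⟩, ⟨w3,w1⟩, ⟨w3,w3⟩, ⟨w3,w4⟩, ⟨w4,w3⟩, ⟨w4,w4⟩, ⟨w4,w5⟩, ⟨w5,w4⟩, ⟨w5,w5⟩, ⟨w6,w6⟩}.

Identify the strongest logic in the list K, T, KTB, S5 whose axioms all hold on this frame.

KTB

Reflexive (axiom T): yes — every world is R-related to itself.
Symmetric (axiom B): yes — every pair in R has its reverse in R.
Euclidean (axiom 5): no — w3 R w0 and w3 R w1, but not w0 R w1.
So F validates K, T, KTB; S5 would additionally require R to be Euclidean. The strongest is KTB.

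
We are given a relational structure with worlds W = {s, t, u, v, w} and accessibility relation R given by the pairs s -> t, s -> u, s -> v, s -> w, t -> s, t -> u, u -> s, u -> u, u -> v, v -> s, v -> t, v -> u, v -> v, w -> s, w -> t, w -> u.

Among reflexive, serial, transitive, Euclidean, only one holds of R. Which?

serial

Reflexive: no — s is not related to itself.
Serial: yes — every world has a successor (e.g. s R t).
Transitive: no — t R s and s R v, but not t R v.
Euclidean: no — s R t and s R v, but not t R v.
Only serial holds.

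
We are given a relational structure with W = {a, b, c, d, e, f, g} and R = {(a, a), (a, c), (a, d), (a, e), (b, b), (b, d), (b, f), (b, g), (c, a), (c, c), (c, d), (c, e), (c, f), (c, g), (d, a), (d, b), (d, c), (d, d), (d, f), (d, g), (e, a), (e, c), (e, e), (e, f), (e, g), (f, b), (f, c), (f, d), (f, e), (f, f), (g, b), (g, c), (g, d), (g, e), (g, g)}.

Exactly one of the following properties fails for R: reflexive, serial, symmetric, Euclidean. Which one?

Reflexive: yes — every world is R-related to itself.
Serial: yes — every world has a successor (e.g. a R a).
Symmetric: yes — every pair in R has its reverse in R.
Euclidean: no — a R d and a R e, but not d R e.
Only Euclidean fails.

Euclidean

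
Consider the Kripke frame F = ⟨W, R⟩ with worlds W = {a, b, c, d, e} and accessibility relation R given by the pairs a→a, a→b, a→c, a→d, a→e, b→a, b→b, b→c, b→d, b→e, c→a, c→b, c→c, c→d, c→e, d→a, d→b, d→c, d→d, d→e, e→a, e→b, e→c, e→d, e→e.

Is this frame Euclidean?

Euclidean: yes — any two successors of a common world are R-related.

Yes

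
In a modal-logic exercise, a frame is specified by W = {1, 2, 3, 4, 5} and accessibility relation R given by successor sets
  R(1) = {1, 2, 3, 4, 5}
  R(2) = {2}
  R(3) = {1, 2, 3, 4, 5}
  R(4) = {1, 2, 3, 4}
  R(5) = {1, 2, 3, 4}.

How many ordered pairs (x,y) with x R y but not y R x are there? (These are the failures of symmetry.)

5

Enumerating: (1,2), (3,2), (4,2), (5,2), (5,4).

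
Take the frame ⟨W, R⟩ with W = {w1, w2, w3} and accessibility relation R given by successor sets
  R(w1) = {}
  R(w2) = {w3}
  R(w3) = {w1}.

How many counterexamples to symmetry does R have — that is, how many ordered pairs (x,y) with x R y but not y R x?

2

Enumerating: (w2,w3), (w3,w1).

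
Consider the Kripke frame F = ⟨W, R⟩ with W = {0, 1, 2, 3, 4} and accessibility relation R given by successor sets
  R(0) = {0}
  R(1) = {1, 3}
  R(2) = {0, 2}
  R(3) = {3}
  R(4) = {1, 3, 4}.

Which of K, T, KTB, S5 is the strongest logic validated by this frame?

Reflexive (axiom T): yes — every world is R-related to itself.
Symmetric (axiom B): no — 1 R 3 but not 3 R 1.
Euclidean (axiom 5): no — 4 R 3 and 4 R 1, but not 3 R 1.
So F validates K, T; KTB would additionally require R to be symmetric. The strongest is T.

T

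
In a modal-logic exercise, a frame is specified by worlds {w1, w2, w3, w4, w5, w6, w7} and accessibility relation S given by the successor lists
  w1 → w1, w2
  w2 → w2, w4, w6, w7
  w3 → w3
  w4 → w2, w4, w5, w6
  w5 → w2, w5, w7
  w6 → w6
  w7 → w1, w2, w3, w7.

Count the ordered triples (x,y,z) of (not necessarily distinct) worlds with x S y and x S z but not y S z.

Enumerating: (w1,w2,w1), (w2,w4,w7), (w2,w6,w2), (w2,w6,w4), (w2,w6,w7), (w2,w7,w4), (w2,w7,w6), (w4,w2,w5), (w4,w5,w4), (w4,w5,w6), (w4,w6,w2), (w4,w6,w4), … and 10 more.
Total: 22.

22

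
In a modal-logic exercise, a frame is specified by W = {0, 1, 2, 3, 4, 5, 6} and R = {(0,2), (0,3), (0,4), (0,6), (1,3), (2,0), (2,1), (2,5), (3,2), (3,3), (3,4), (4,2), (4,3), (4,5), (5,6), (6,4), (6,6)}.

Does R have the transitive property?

Transitive: no — 0 R 2 and 2 R 1, but not 0 R 1.

No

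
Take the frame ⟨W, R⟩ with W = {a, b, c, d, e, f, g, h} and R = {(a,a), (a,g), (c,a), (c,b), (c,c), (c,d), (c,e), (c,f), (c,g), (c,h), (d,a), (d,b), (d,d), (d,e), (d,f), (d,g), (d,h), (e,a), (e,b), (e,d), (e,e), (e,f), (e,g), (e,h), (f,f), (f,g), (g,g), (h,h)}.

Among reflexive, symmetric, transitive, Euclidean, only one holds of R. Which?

Reflexive: no — b is not related to itself.
Symmetric: no — a R g but not g R a.
Transitive: yes — every two-step R-path is closed by a direct edge.
Euclidean: no — c R a and c R b, but not a R b.
Only transitive holds.

transitive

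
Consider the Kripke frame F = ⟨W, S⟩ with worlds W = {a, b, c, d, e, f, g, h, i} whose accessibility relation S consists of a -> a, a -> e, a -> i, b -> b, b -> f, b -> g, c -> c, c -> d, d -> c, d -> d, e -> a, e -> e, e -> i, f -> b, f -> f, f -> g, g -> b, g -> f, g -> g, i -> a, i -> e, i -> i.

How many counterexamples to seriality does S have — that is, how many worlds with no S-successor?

Enumerating: h.

1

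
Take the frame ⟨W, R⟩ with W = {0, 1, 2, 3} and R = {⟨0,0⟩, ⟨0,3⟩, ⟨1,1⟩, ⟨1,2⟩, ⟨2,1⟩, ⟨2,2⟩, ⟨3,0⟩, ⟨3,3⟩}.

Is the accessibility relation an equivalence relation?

Reflexive: yes — every world is R-related to itself.
Symmetric: yes — every pair in R has its reverse in R.
Transitive: yes — every two-step R-path is closed by a direct edge.
So R is an equivalence relation.

Yes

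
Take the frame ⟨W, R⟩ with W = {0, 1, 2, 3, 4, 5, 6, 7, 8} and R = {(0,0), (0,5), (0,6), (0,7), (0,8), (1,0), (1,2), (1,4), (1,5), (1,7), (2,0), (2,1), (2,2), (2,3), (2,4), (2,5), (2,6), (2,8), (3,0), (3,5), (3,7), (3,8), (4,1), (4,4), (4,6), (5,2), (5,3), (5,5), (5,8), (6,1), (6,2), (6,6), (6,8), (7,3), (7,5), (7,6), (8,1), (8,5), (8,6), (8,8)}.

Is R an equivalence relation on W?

Reflexive: no — 1 is not related to itself.
Symmetric: no — 0 R 5 but not 5 R 0.
Transitive: no — 0 R 5 and 5 R 2, but not 0 R 2.
So R is not an equivalence relation.

No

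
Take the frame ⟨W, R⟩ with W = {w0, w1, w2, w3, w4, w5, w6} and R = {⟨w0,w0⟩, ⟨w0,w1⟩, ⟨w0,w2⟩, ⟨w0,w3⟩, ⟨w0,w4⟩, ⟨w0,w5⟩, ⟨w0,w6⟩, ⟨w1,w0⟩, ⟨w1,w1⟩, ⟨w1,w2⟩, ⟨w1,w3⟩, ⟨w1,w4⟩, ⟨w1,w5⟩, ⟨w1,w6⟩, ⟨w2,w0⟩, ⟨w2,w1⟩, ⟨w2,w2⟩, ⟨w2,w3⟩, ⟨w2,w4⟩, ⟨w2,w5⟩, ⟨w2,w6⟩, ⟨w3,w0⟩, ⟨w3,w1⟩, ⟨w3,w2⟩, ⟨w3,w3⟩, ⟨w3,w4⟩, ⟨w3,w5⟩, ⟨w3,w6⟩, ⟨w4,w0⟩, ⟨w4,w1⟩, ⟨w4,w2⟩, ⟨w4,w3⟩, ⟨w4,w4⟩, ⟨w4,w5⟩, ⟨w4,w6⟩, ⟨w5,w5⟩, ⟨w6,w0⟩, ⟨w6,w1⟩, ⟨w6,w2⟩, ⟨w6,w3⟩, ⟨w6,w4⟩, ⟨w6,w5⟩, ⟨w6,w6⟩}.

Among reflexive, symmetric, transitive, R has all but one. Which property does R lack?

symmetric

Reflexive: yes — every world is R-related to itself.
Symmetric: no — w0 R w5 but not w5 R w0.
Transitive: yes — every two-step R-path is closed by a direct edge.
Only symmetric fails.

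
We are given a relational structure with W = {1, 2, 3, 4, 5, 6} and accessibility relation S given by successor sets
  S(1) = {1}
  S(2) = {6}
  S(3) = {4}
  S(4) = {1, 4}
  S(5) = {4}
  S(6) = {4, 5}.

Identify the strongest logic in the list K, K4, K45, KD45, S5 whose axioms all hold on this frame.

K

Transitive (axiom 4): no — 2 S 6 and 6 S 4, but not 2 S 4.
Euclidean (axiom 5): no — 6 S 4 and 6 S 5, but not 4 S 5.
Serial (axiom D): yes — every world has a successor (e.g. 1 S 1).
Reflexive (axiom T): no — 2 is not related to itself.
So F validates K; K4 would additionally require S to be transitive. The strongest is K.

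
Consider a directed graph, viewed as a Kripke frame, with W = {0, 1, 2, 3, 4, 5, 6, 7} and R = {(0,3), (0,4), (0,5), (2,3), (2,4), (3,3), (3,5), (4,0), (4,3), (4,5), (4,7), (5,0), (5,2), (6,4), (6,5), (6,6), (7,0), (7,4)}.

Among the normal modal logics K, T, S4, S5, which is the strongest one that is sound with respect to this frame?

Reflexive (axiom T): no — 0 is not related to itself.
Transitive (axiom 4): no — 0 R 4 and 4 R 7, but not 0 R 7.
Euclidean (axiom 5): no — 0 R 3 and 0 R 4, but not 3 R 4.
So F validates K; T would additionally require R to be reflexive. The strongest is K.

K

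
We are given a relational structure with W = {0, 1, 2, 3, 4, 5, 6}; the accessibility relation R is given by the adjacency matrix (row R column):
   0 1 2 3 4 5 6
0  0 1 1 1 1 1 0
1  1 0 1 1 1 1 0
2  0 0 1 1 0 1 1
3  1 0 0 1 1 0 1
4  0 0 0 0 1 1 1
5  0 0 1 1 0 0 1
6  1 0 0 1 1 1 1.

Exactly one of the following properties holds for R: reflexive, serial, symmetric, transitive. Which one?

Reflexive: no — 0 is not related to itself.
Serial: yes — every world has a successor (e.g. 0 R 1).
Symmetric: no — 0 R 2 but not 2 R 0.
Transitive: no — 0 R 2 and 2 R 6, but not 0 R 6.
Only serial holds.

serial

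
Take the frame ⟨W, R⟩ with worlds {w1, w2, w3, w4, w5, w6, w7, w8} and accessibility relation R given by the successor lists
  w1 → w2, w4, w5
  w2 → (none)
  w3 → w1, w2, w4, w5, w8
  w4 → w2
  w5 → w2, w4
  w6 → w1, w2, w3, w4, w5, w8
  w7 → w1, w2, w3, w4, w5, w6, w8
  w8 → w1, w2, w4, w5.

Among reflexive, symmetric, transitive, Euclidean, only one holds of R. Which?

transitive

Reflexive: no — w1 is not related to itself.
Symmetric: no — w1 R w2 but not w2 R w1.
Transitive: yes — every two-step R-path is closed by a direct edge.
Euclidean: no — w1 R w2 and w1 R w4, but not w2 R w4.
Only transitive holds.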